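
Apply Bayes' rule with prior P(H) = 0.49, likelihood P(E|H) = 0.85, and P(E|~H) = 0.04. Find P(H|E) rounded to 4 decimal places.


Step 1: Compute marginal P(E) = P(E|H)P(H) + P(E|~H)P(~H)
= 0.85*0.49 + 0.04*0.51 = 0.4369
Step 2: P(H|E) = P(E|H)P(H)/P(E) = 0.4165/0.4369
= 0.9533

0.9533


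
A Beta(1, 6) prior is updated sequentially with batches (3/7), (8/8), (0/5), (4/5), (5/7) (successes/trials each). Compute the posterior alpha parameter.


Sequential conjugate updating is equivalent to a single batch update.
Total successes across all batches = 20
alpha_posterior = alpha_prior + total_successes = 1 + 20
= 21

21


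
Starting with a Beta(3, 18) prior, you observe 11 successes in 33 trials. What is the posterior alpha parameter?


For a Beta-Binomial conjugate model:
Posterior alpha = prior alpha + number of successes
= 3 + 11 = 14

14


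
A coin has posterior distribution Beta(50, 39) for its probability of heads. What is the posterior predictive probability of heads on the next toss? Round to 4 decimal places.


Posterior predictive = E[theta] = alpha/(alpha+beta)
= 50/89
= 0.5618

0.5618


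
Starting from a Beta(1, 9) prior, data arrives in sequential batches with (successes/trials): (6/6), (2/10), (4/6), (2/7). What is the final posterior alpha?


In sequential Bayesian updating, we sum all successes.
Total successes = 14
Final alpha = 1 + 14 = 15

15


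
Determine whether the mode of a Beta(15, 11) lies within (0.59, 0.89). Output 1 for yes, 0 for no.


First find the mode: (a-1)/(a+b-2) = 0.5833
Is 0.5833 in (0.59, 0.89)? 0

0


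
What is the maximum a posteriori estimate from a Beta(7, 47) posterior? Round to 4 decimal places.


The MAP estimate equals the mode of the distribution.
Mode of Beta(a,b) = (a-1)/(a+b-2)
= 6/52
= 0.1154

0.1154


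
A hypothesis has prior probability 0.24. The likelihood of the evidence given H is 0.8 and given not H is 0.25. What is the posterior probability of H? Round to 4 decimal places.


Using Bayes' theorem:
P(E) = 0.24 * 0.8 + 0.76 * 0.25
P(E) = 0.382
P(H|E) = (0.24 * 0.8) / 0.382 = 0.5026

0.5026


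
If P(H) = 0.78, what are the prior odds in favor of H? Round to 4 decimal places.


Prior odds = P(H) / (1 - P(H))
= 0.78 / 0.22
= 3.5455

3.5455


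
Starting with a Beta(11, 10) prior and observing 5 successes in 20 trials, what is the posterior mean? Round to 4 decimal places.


Posterior parameters: alpha = 11 + 5 = 16
beta = 10 + 15 = 25
Posterior mean = alpha / (alpha + beta) = 16 / 41
= 0.3902

0.3902


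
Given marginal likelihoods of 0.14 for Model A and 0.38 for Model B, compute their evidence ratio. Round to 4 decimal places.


Ratio = ML(A) / ML(B) = 0.14/0.38
= 0.3684

0.3684


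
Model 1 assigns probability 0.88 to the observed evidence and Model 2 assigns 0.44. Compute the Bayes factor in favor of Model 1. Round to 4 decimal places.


BF = P(data|M1) / P(data|M2)
= 0.88 / 0.44 = 2.0

2.0


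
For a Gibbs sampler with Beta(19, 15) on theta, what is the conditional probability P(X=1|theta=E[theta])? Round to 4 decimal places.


E[theta] = 19/(19+15) = 0.5588
P(X=1|theta) = theta = 0.5588

0.5588


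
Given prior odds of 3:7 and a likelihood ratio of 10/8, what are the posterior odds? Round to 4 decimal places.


Posterior odds = prior odds * LR
Prior odds = 3/7 = 0.4286
LR = 10/8 = 1.25
Posterior odds = 0.4286 * 1.25 = 0.5357

0.5357


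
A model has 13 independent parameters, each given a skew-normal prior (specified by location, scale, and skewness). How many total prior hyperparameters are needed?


Each skew-normal prior needs 3 hyperparameters (location, scale, and skewness).
Total = 3 * 13 = 39

39


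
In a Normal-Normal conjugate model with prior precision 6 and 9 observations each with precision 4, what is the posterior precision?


Posterior precision = prior precision + n * observation precision
= 6 + 9 * 4
= 6 + 36 = 42

42


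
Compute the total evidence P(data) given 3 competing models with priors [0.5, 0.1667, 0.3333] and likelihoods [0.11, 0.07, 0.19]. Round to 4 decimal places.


Marginal likelihood = sum P(model_i) * P(data|model_i)
Model 1: 0.5 * 0.11 = 0.055
Model 2: 0.1667 * 0.07 = 0.0117
Model 3: 0.3333 * 0.19 = 0.0633
Total = 0.13

0.13


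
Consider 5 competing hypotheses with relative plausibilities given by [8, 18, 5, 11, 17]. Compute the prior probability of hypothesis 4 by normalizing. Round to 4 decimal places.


Sum of weights = 8 + 18 + 5 + 11 + 17 = 59
Normalized prior for H4 = 11 / 59
= 0.1864

0.1864


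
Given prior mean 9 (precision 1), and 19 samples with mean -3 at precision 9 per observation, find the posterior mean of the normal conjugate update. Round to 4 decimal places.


The posterior mean is a precision-weighted average of prior and data.
Post. prec. = 1 + 171 = 172
Post. mean = (9 + -513)/172 = -504/172 = -2.9302

-2.9302


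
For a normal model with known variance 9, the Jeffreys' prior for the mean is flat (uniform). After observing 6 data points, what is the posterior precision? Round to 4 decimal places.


Jeffreys' prior for normal mean (known variance) is flat.
Prior precision = 0.
Posterior precision = prior_prec + n/sigma^2 = 0 + 6/9
= 0.6667

0.6667


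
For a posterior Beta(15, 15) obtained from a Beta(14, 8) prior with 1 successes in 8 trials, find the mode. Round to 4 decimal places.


Mode = (alpha - 1) / (alpha + beta - 2)
= 14 / 28
= 0.5

0.5


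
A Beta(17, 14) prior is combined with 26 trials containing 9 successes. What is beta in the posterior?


In conjugate updating:
beta_posterior = beta_prior + (n - k)
= 14 + (26 - 9)
= 14 + 17 = 31

31


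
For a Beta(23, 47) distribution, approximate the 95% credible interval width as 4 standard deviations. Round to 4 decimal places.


Variance of Beta(a,b) = ab / ((a+b)^2 * (a+b+1))
= 23*47 / ((70)^2 * 71)
= 0.0031
SD = sqrt(0.0031) = 0.0557
Width = 4 * SD = 0.223

0.223


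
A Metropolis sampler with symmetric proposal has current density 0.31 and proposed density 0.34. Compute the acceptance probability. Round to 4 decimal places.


For symmetric proposals, acceptance = min(1, pi(x*)/pi(x))
= min(1, 0.34/0.31)
= min(1, 1.0968) = 1.0

1.0


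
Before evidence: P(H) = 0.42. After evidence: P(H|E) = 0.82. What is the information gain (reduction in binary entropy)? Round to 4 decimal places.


Prior entropy = 0.9815
Posterior entropy = 0.6801
Information gain = 0.9815 - 0.6801 = 0.3014

0.3014


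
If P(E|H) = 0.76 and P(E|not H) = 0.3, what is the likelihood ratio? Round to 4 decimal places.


Likelihood ratio = P(E|H) / P(E|not H)
= 0.76 / 0.3
= 2.5333

2.5333


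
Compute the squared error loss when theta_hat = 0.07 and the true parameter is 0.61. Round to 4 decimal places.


L = (theta_hat - theta_true)^2
= (0.07 - 0.61)^2
= -0.54^2 = 0.2916

0.2916


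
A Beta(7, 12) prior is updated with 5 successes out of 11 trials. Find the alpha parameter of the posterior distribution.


In the Beta-Binomial conjugate update:
alpha_post = alpha_prior + successes
= 7 + 5
= 12

12


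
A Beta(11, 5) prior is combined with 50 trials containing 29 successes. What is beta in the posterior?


In conjugate updating:
beta_posterior = beta_prior + (n - k)
= 5 + (50 - 29)
= 5 + 21 = 26

26


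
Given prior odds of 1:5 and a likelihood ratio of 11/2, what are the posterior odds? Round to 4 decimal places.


Posterior odds = prior odds * LR
Prior odds = 1/5 = 0.2
LR = 11/2 = 5.5
Posterior odds = 0.2 * 5.5 = 1.1

1.1


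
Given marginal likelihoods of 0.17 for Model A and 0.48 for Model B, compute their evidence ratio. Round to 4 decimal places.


Ratio = ML(A) / ML(B) = 0.17/0.48
= 0.3542

0.3542


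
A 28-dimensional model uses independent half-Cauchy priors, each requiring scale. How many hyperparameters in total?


Per parameter: 1 (scale).
Total = 28 * 1 = 28

28


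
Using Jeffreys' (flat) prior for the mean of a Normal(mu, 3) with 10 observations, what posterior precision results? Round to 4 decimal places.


Flat prior means prior precision is 0.
Posterior precision = n / sigma^2 = 10/3 = 3.3333

3.3333


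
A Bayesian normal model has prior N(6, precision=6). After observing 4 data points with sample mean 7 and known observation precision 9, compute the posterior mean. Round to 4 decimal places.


Posterior mean = (prior_precision * prior_mean + n * data_precision * data_mean) / (prior_precision + n * data_precision)
Numerator = 6*6 + 4*9*7 = 288
Denominator = 6 + 4*9 = 42
Posterior mean = 6.8571

6.8571


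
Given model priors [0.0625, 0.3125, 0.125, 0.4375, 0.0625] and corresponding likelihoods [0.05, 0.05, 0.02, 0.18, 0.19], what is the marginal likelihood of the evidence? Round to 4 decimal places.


P(E) = sum_i P(M_i) P(E|M_i)
= 0.0031 + 0.0156 + 0.0025 + 0.0788 + 0.0119
= 0.1119

0.1119


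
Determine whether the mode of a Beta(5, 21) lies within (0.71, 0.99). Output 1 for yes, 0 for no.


First find the mode: (a-1)/(a+b-2) = 0.1667
Is 0.1667 in (0.71, 0.99)? 0

0


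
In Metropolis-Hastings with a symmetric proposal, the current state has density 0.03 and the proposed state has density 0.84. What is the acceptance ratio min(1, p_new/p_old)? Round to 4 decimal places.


Ratio = p_new / p_old = 0.84 / 0.03 = 28.0
Acceptance = min(1, 28.0) = 1.0

1.0


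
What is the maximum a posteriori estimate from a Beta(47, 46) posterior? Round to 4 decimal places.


The MAP estimate equals the mode of the distribution.
Mode of Beta(a,b) = (a-1)/(a+b-2)
= 46/91
= 0.5055

0.5055


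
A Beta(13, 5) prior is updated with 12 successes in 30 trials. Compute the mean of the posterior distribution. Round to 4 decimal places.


After update: Beta(25, 23)
Mean = 25 / (25 + 23) = 25 / 48
= 0.5208

0.5208


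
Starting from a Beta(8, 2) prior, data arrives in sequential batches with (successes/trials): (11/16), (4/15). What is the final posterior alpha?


In sequential Bayesian updating, we sum all successes.
Total successes = 15
Final alpha = 8 + 15 = 23

23


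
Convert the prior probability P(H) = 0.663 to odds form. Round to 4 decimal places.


P(not H) = 1 - 0.663 = 0.337
Odds = 0.663 / 0.337 = 1.9674

1.9674


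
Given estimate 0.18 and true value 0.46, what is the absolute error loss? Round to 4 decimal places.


Absolute error = |estimate - true|
= |-0.28| = 0.28

0.28


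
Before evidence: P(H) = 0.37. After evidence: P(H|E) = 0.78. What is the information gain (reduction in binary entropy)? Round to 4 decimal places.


Prior entropy = 0.9507
Posterior entropy = 0.7602
Information gain = 0.9507 - 0.7602 = 0.1905

0.1905


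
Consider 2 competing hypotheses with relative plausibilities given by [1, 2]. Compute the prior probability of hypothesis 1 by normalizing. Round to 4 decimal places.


Sum of weights = 1 + 2 = 3
Normalized prior for H1 = 1 / 3
= 0.3333

0.3333


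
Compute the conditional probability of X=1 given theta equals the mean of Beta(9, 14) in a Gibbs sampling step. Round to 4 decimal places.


Mean of Beta(9, 14) = 0.3913
P(X=1 | theta=0.3913) = 0.3913

0.3913


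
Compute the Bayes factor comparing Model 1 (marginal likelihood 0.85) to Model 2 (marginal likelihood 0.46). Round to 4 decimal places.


BF12 = marginal likelihood of M1 / marginal likelihood of M2
= 0.85/0.46
= 1.8478

1.8478


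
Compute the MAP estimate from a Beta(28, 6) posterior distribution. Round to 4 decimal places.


MAP = mode of Beta distribution
= (alpha - 1)/(alpha + beta - 2)
= (28-1)/(28+6-2)
= 27/32 = 0.8438

0.8438


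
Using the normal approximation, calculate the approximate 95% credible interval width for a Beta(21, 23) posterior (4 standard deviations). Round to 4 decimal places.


Var(Beta) = 21*23/(44^2 * 45) = 0.0055
SD = 0.0745
Width ~ 4*SD = 0.2978

0.2978


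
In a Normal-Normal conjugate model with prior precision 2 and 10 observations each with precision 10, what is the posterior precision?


Posterior precision = prior precision + n * observation precision
= 2 + 10 * 10
= 2 + 100 = 102

102


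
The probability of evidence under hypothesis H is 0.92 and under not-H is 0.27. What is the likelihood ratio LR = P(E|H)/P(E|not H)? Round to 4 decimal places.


LR = 0.92 / 0.27
= 3.4074

3.4074


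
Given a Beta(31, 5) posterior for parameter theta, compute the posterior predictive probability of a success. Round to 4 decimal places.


For a Beta-Bernoulli model, the predictive probability is the mean:
P(success) = 31/(31+5) = 31/36 = 0.8611

0.8611


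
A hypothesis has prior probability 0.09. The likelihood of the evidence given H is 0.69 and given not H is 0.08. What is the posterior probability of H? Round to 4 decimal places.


Using Bayes' theorem:
P(E) = 0.09 * 0.69 + 0.91 * 0.08
P(E) = 0.1349
P(H|E) = (0.09 * 0.69) / 0.1349 = 0.4603

0.4603


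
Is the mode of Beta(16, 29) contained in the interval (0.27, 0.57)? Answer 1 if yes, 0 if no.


Mode = (a-1)/(a+b-2) = 15/43 = 0.3488
Interval: (0.27, 0.57)
Contains mode? 1

1


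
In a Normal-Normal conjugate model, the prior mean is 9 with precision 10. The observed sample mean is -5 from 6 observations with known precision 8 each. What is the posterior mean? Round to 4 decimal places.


Posterior precision = tau0 + n*tau = 10 + 6*8 = 58
Posterior mean = (tau0*mu0 + n*tau*xbar) / posterior_precision
= (10*9 + 6*8*-5) / 58
= -150 / 58 = -2.5862

-2.5862


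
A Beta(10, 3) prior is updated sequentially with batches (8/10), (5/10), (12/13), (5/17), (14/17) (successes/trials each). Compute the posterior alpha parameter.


Sequential conjugate updating is equivalent to a single batch update.
Total successes across all batches = 44
alpha_posterior = alpha_prior + total_successes = 10 + 44
= 54

54


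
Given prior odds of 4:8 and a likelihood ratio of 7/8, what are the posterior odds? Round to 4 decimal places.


Posterior odds = prior odds * LR
Prior odds = 4/8 = 0.5
LR = 7/8 = 0.875
Posterior odds = 0.5 * 0.875 = 0.4375

0.4375


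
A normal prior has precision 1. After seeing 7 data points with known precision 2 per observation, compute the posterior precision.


In the conjugate normal model, precisions add:
tau_posterior = tau_prior + n * tau_data
= 1 + 7*2 = 15

15


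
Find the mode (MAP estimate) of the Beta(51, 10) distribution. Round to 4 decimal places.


For Beta(a,b) with a,b > 1:
Mode = (a-1)/(a+b-2) = (51-1)/(61-2)
= 50/59 = 0.8475

0.8475


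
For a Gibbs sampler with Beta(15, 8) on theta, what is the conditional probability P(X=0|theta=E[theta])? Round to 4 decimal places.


E[theta] = 15/(15+8) = 0.6522
P(X=0|theta) = 1 - theta = 0.3478

0.3478


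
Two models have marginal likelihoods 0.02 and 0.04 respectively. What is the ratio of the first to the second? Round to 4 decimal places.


Evidence ratio = 0.02 / 0.04
= 0.5

0.5


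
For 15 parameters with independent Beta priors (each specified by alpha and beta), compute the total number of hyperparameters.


A Beta prior has 2 hyperparameters per parameter.
Total = 15 * 2 = 30

30


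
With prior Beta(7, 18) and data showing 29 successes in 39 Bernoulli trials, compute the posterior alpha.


Conjugate update: alpha_posterior = alpha_prior + k
= 7 + 29 = 36

36


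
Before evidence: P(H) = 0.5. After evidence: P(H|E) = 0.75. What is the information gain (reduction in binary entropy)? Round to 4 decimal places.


Prior entropy = 1.0
Posterior entropy = 0.8113
Information gain = 1.0 - 0.8113 = 0.1887

0.1887


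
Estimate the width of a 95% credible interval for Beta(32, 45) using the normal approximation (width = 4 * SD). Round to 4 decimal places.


For Beta(a,b): Var = ab/((a+b)^2(a+b+1))
Var = 0.0031, SD = 0.0558
Approximate 95% CI width = 4 * 0.0558 = 0.2232

0.2232


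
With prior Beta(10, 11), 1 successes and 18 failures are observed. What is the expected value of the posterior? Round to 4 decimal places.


Posterior = Beta(11, 29)
E[theta] = alpha/(alpha+beta)
= 11/40 = 0.275

0.275


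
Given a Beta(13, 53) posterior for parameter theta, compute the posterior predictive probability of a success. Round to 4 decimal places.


For a Beta-Bernoulli model, the predictive probability is the mean:
P(success) = 13/(13+53) = 13/66 = 0.197

0.197


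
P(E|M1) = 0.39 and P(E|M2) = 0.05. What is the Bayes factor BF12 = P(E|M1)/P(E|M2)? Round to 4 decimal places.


Bayes factor BF12 = P(E|M1) / P(E|M2)
= 0.39 / 0.05
= 7.8

7.8


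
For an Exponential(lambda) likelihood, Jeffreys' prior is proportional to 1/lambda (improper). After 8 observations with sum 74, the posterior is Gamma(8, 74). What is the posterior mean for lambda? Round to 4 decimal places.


Posterior = Gamma(n, sum_x) = Gamma(8, 74)
Posterior mean = shape/rate = 8/74
= 0.1081

0.1081


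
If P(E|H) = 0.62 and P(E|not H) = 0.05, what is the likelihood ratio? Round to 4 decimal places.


Likelihood ratio = P(E|H) / P(E|not H)
= 0.62 / 0.05
= 12.4

12.4


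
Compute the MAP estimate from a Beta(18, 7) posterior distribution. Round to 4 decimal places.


MAP = mode of Beta distribution
= (alpha - 1)/(alpha + beta - 2)
= (18-1)/(18+7-2)
= 17/23 = 0.7391

0.7391


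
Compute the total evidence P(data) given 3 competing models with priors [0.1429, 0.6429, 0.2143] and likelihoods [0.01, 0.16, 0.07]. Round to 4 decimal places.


Marginal likelihood = sum P(model_i) * P(data|model_i)
Model 1: 0.1429 * 0.01 = 0.0014
Model 2: 0.6429 * 0.16 = 0.1029
Model 3: 0.2143 * 0.07 = 0.015
Total = 0.1193

0.1193


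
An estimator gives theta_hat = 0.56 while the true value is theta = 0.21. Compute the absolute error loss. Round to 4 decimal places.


The absolute error loss is |theta_hat - theta|
= |0.56 - 0.21|
= 0.35

0.35


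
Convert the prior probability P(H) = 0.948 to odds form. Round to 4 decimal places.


P(not H) = 1 - 0.948 = 0.052
Odds = 0.948 / 0.052 = 18.2308

18.2308


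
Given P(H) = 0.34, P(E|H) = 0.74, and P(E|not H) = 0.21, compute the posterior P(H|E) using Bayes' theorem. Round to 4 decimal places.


By Bayes' theorem: P(H|E) = P(E|H)*P(H) / P(E)
P(E) = P(E|H)*P(H) + P(E|not H)*P(not H)
P(E) = 0.74*0.34 + 0.21*0.66 = 0.3902
P(H|E) = 0.74*0.34 / 0.3902 = 0.6448

0.6448


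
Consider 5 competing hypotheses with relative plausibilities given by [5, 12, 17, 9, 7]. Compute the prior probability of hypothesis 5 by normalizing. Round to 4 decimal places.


Sum of weights = 5 + 12 + 17 + 9 + 7 = 50
Normalized prior for H5 = 7 / 50
= 0.14

0.14


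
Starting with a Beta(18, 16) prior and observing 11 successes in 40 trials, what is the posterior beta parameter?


Posterior beta = prior beta + failures
Failures = 40 - 11 = 29
beta_post = 16 + 29 = 45

45


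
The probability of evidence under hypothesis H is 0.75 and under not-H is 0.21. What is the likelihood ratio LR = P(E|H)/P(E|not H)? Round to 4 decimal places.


LR = 0.75 / 0.21
= 3.5714

3.5714


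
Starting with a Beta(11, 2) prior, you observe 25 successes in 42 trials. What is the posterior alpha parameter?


For a Beta-Binomial conjugate model:
Posterior alpha = prior alpha + number of successes
= 11 + 25 = 36

36


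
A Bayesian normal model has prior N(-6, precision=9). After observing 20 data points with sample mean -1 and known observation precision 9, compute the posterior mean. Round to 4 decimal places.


Posterior mean = (prior_precision * prior_mean + n * data_precision * data_mean) / (prior_precision + n * data_precision)
Numerator = 9*-6 + 20*9*-1 = -234
Denominator = 9 + 20*9 = 189
Posterior mean = -1.2381

-1.2381


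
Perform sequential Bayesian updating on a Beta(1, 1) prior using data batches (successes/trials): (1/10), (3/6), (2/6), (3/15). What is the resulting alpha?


Accumulate successes: 9
Posterior alpha = prior alpha + sum of successes
= 1 + 9 = 10

10


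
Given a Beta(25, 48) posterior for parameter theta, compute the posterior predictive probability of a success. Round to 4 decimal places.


For a Beta-Bernoulli model, the predictive probability is the mean:
P(success) = 25/(25+48) = 25/73 = 0.3425

0.3425


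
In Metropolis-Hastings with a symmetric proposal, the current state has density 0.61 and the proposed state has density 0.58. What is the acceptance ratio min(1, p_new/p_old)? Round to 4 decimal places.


Ratio = p_new / p_old = 0.58 / 0.61 = 0.9508
Acceptance = min(1, 0.9508) = 0.9508

0.9508


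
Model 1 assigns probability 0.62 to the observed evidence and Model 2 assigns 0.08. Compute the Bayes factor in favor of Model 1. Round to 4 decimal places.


BF = P(data|M1) / P(data|M2)
= 0.62 / 0.08 = 7.75

7.75


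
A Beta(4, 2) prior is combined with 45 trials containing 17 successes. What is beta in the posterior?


In conjugate updating:
beta_posterior = beta_prior + (n - k)
= 2 + (45 - 17)
= 2 + 28 = 30

30


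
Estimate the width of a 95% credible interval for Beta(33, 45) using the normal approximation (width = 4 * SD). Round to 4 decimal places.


For Beta(a,b): Var = ab/((a+b)^2(a+b+1))
Var = 0.0031, SD = 0.0556
Approximate 95% CI width = 4 * 0.0556 = 0.2223

0.2223


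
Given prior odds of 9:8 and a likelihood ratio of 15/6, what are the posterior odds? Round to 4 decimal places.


Posterior odds = prior odds * LR
Prior odds = 9/8 = 1.125
LR = 15/6 = 2.5
Posterior odds = 1.125 * 2.5 = 2.8125

2.8125


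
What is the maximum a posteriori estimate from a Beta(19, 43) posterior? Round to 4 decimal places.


The MAP estimate equals the mode of the distribution.
Mode of Beta(a,b) = (a-1)/(a+b-2)
= 18/60
= 0.3

0.3


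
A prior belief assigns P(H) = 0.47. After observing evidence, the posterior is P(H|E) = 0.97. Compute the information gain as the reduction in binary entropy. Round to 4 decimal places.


H(prior) = -0.47*log2(0.47) - 0.53*log2(0.53)
= 0.9974
H(post) = -0.97*log2(0.97) - 0.03*log2(0.03)
= 0.1944
IG = 0.9974 - 0.1944 = 0.803

0.803


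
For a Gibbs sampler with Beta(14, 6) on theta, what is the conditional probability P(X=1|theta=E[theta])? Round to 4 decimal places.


E[theta] = 14/(14+6) = 0.7
P(X=1|theta) = theta = 0.7

0.7


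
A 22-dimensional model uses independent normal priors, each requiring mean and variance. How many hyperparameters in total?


Per parameter: 2 (mean and variance).
Total = 22 * 2 = 44

44


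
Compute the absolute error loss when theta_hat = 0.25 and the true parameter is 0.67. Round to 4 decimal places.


L = |theta_hat - theta_true|
= |0.25 - 0.67| = 0.42

0.42


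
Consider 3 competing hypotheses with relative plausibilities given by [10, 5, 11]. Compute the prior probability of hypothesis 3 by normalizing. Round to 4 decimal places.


Sum of weights = 10 + 5 + 11 = 26
Normalized prior for H3 = 11 / 26
= 0.4231

0.4231


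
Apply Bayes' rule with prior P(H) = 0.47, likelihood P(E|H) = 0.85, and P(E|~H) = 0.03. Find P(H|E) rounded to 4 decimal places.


Step 1: Compute marginal P(E) = P(E|H)P(H) + P(E|~H)P(~H)
= 0.85*0.47 + 0.03*0.53 = 0.4154
Step 2: P(H|E) = P(E|H)P(H)/P(E) = 0.3995/0.4154
= 0.9617

0.9617


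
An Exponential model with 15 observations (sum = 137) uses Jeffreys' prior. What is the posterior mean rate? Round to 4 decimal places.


Posterior Gamma(15, 137)
E[lambda] = 15/137 = 0.1095

0.1095


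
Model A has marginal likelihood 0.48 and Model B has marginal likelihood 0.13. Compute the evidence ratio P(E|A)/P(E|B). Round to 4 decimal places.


Evidence ratio = P(E|A) / P(E|B)
= 0.48 / 0.13
= 3.6923

3.6923


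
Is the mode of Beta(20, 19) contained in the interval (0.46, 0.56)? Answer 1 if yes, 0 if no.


Mode = (a-1)/(a+b-2) = 19/37 = 0.5135
Interval: (0.46, 0.56)
Contains mode? 1

1


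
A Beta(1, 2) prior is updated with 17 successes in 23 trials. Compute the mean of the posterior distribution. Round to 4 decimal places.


After update: Beta(18, 8)
Mean = 18 / (18 + 8) = 18 / 26
= 0.6923

0.6923


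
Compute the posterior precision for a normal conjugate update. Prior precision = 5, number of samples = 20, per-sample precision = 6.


tau_post = tau_0 + n * tau
= 5 + 20 * 6 = 125

125


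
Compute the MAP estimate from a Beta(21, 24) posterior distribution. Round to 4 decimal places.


MAP = mode of Beta distribution
= (alpha - 1)/(alpha + beta - 2)
= (21-1)/(21+24-2)
= 20/43 = 0.4651

0.4651


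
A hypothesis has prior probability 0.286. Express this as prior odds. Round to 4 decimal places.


Odds = P(H) / P(not H) = 0.286 / 0.714
= 0.4006

0.4006


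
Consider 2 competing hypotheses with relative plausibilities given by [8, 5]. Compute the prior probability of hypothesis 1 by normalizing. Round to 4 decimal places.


Sum of weights = 8 + 5 = 13
Normalized prior for H1 = 8 / 13
= 0.6154

0.6154


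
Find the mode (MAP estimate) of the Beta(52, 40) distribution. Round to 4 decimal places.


For Beta(a,b) with a,b > 1:
Mode = (a-1)/(a+b-2) = (52-1)/(92-2)
= 51/90 = 0.5667

0.5667


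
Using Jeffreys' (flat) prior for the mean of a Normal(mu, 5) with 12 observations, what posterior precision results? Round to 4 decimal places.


Flat prior means prior precision is 0.
Posterior precision = n / sigma^2 = 12/5 = 2.4

2.4


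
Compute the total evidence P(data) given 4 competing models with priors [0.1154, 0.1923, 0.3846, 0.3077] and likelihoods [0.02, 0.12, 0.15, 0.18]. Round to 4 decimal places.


Marginal likelihood = sum P(model_i) * P(data|model_i)
Model 1: 0.1154 * 0.02 = 0.0023
Model 2: 0.1923 * 0.12 = 0.0231
Model 3: 0.3846 * 0.15 = 0.0577
Model 4: 0.3077 * 0.18 = 0.0554
Total = 0.1385

0.1385


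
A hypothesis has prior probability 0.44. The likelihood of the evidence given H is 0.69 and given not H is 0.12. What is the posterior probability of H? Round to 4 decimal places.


Using Bayes' theorem:
P(E) = 0.44 * 0.69 + 0.56 * 0.12
P(E) = 0.3708
P(H|E) = (0.44 * 0.69) / 0.3708 = 0.8188

0.8188


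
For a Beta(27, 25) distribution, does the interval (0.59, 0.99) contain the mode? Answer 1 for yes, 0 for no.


Mode of Beta(a,b) = (a-1)/(a+b-2)
= (27-1)/(27+25-2) = 0.52
Check: 0.59 <= 0.52 <= 0.99?
Result: 0

0


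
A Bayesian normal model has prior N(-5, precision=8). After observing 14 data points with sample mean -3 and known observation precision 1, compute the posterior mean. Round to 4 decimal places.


Posterior mean = (prior_precision * prior_mean + n * data_precision * data_mean) / (prior_precision + n * data_precision)
Numerator = 8*-5 + 14*1*-3 = -82
Denominator = 8 + 14*1 = 22
Posterior mean = -3.7273

-3.7273


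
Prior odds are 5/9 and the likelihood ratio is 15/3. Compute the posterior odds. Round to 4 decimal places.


Posterior odds = prior odds * likelihood ratio
= (5/9) * (15/3)
= 75 / 27
= 2.7778

2.7778


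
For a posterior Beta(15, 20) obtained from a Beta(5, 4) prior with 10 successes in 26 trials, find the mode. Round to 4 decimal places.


Mode = (alpha - 1) / (alpha + beta - 2)
= 14 / 33
= 0.4242

0.4242


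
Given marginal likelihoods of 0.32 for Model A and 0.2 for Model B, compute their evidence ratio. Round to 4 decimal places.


Ratio = ML(A) / ML(B) = 0.32/0.2
= 1.6

1.6


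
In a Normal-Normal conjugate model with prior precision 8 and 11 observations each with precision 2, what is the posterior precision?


Posterior precision = prior precision + n * observation precision
= 8 + 11 * 2
= 8 + 22 = 30

30


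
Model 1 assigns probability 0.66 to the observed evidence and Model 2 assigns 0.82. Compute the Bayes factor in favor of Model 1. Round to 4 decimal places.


BF = P(data|M1) / P(data|M2)
= 0.66 / 0.82 = 0.8049

0.8049


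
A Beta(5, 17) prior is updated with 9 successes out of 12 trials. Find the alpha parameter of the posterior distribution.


In the Beta-Binomial conjugate update:
alpha_post = alpha_prior + successes
= 5 + 9
= 14

14


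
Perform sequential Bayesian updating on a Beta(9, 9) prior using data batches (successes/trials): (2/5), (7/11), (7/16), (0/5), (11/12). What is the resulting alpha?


Accumulate successes: 27
Posterior alpha = prior alpha + sum of successes
= 9 + 27 = 36

36


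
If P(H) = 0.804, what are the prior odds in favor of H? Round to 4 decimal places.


Prior odds = P(H) / (1 - P(H))
= 0.804 / 0.196
= 4.102

4.102


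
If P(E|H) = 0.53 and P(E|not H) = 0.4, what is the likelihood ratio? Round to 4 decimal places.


Likelihood ratio = P(E|H) / P(E|not H)
= 0.53 / 0.4
= 1.325

1.325


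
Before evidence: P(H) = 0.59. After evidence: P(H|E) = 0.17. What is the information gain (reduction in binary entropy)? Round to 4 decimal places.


Prior entropy = 0.9765
Posterior entropy = 0.6577
Information gain = 0.9765 - 0.6577 = 0.3188

0.3188


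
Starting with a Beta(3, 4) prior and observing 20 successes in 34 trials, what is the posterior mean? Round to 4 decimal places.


Posterior parameters: alpha = 3 + 20 = 23
beta = 4 + 14 = 18
Posterior mean = alpha / (alpha + beta) = 23 / 41
= 0.561

0.561


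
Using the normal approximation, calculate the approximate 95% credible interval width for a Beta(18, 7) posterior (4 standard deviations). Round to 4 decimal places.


Var(Beta) = 18*7/(25^2 * 26) = 0.0078
SD = 0.0881
Width ~ 4*SD = 0.3522

0.3522


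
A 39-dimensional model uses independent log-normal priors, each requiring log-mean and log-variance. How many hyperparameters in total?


Per parameter: 2 (log-mean and log-variance).
Total = 39 * 2 = 78

78


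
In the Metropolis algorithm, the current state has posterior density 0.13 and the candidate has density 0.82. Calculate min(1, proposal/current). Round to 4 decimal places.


Ratio = 0.82/0.13 = 6.3077
Acceptance probability = min(1, 6.3077)
= 1.0

1.0


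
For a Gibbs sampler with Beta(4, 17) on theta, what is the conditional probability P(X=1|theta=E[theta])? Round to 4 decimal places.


E[theta] = 4/(4+17) = 0.1905
P(X=1|theta) = theta = 0.1905

0.1905


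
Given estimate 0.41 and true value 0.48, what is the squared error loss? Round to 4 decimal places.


Squared error = (estimate - true)^2
Difference = -0.07
Loss = -0.07^2 = 0.0049

0.0049


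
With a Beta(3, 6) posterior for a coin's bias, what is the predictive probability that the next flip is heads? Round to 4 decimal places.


The predictive probability equals the posterior mean.
P(next = heads) = alpha / (alpha + beta)
= 3 / 9 = 0.3333

0.3333


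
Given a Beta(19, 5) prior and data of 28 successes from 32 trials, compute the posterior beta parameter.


Number of failures = 32 - 28 = 4
Posterior beta = 5 + 4 = 9

9


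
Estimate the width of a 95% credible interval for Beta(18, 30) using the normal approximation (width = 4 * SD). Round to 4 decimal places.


For Beta(a,b): Var = ab/((a+b)^2(a+b+1))
Var = 0.0048, SD = 0.0692
Approximate 95% CI width = 4 * 0.0692 = 0.2766

0.2766


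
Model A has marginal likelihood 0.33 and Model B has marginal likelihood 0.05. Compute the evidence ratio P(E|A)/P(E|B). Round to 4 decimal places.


Evidence ratio = P(E|A) / P(E|B)
= 0.33 / 0.05
= 6.6

6.6


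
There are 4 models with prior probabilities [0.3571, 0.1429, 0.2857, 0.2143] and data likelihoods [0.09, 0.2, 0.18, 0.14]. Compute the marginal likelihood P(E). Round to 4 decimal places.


P(E) = sum over models of P(M_i) * P(E|M_i)
= 0.3571*0.09 + 0.1429*0.2 + 0.2857*0.18 + 0.2143*0.14
= 0.1421

0.1421


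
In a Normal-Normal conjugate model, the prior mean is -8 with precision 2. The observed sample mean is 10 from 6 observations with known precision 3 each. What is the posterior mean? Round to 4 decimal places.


Posterior precision = tau0 + n*tau = 2 + 6*3 = 20
Posterior mean = (tau0*mu0 + n*tau*xbar) / posterior_precision
= (2*-8 + 6*3*10) / 20
= 164 / 20 = 8.2

8.2


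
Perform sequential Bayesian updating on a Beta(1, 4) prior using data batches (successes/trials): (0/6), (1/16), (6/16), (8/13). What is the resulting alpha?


Accumulate successes: 15
Posterior alpha = prior alpha + sum of successes
= 1 + 15 = 16

16


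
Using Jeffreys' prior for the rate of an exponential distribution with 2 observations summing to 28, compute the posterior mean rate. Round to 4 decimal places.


Jeffreys' prior leads to posterior Gamma(2, 28).
Mean = 2/28 = 0.0714

0.0714


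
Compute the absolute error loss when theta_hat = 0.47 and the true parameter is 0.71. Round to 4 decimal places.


L = |theta_hat - theta_true|
= |0.47 - 0.71| = 0.24

0.24


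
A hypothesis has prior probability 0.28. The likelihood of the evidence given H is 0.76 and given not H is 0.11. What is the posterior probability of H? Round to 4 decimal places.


Using Bayes' theorem:
P(E) = 0.28 * 0.76 + 0.72 * 0.11
P(E) = 0.292
P(H|E) = (0.28 * 0.76) / 0.292 = 0.7288

0.7288


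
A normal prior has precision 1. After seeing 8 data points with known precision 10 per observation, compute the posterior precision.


In the conjugate normal model, precisions add:
tau_posterior = tau_prior + n * tau_data
= 1 + 8*10 = 81

81


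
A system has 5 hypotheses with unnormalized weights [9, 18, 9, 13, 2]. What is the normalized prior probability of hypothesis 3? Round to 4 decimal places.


The normalized prior is the weight divided by the total.
Total weight = 51
P(H3) = 9 / 51 = 0.1765

0.1765


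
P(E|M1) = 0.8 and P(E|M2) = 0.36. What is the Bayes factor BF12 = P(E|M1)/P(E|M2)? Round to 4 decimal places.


Bayes factor BF12 = P(E|M1) / P(E|M2)
= 0.8 / 0.36
= 2.2222

2.2222


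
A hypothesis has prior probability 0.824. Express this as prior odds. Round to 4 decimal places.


Odds = P(H) / P(not H) = 0.824 / 0.176
= 4.6818

4.6818


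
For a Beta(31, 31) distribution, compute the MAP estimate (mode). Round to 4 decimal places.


MAP = mode = (a-1)/(a+b-2)
= (31-1)/(31+31-2)
= 30/60 = 0.5

0.5


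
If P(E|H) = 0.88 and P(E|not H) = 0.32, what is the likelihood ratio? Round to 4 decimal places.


Likelihood ratio = P(E|H) / P(E|not H)
= 0.88 / 0.32
= 2.75

2.75


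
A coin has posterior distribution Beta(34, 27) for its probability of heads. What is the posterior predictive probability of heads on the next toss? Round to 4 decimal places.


Posterior predictive = E[theta] = alpha/(alpha+beta)
= 34/61
= 0.5574

0.5574


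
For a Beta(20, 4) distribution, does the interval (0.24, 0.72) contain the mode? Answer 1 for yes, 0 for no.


Mode of Beta(a,b) = (a-1)/(a+b-2)
= (20-1)/(20+4-2) = 0.8636
Check: 0.24 <= 0.8636 <= 0.72?
Result: 0

0


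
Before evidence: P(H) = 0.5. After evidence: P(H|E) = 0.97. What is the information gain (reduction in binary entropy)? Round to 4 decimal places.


Prior entropy = 1.0
Posterior entropy = 0.1944
Information gain = 1.0 - 0.1944 = 0.8056

0.8056


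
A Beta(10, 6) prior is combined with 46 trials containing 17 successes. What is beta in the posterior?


In conjugate updating:
beta_posterior = beta_prior + (n - k)
= 6 + (46 - 17)
= 6 + 29 = 35

35


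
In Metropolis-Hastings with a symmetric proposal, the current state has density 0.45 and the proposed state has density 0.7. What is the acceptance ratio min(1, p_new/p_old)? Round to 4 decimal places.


Ratio = p_new / p_old = 0.7 / 0.45 = 1.5556
Acceptance = min(1, 1.5556) = 1.0

1.0


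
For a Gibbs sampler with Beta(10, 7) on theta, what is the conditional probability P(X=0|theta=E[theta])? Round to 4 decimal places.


E[theta] = 10/(10+7) = 0.5882
P(X=0|theta) = 1 - theta = 0.4118

0.4118


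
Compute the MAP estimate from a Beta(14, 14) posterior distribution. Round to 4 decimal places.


MAP = mode of Beta distribution
= (alpha - 1)/(alpha + beta - 2)
= (14-1)/(14+14-2)
= 13/26 = 0.5

0.5


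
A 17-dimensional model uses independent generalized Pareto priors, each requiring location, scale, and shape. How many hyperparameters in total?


Per parameter: 3 (location, scale, and shape).
Total = 17 * 3 = 51

51


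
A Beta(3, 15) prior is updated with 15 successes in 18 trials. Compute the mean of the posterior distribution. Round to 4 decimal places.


After update: Beta(18, 18)
Mean = 18 / (18 + 18) = 18 / 36
= 0.5

0.5


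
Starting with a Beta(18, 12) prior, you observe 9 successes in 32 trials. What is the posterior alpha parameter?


For a Beta-Binomial conjugate model:
Posterior alpha = prior alpha + number of successes
= 18 + 9 = 27

27


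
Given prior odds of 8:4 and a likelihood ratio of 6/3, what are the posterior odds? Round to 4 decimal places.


Posterior odds = prior odds * LR
Prior odds = 8/4 = 2.0
LR = 6/3 = 2.0
Posterior odds = 2.0 * 2.0 = 4.0

4.0


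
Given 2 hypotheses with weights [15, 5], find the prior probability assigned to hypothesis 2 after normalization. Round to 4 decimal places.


To normalize, divide each weight by the sum of all weights.
Sum = 20
Prior(H2) = 5/20 = 0.25

0.25


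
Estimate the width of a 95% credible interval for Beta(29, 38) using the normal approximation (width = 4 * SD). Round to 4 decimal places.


For Beta(a,b): Var = ab/((a+b)^2(a+b+1))
Var = 0.0036, SD = 0.0601
Approximate 95% CI width = 4 * 0.0601 = 0.2403

0.2403


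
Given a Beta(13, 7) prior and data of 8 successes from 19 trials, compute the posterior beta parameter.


Number of failures = 19 - 8 = 11
Posterior beta = 7 + 11 = 18

18


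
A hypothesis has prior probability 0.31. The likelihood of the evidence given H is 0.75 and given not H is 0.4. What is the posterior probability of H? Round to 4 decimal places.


Using Bayes' theorem:
P(E) = 0.31 * 0.75 + 0.69 * 0.4
P(E) = 0.5085
P(H|E) = (0.31 * 0.75) / 0.5085 = 0.4572

0.4572


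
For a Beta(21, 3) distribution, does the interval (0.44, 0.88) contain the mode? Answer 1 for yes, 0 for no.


Mode of Beta(a,b) = (a-1)/(a+b-2)
= (21-1)/(21+3-2) = 0.9091
Check: 0.44 <= 0.9091 <= 0.88?
Result: 0

0


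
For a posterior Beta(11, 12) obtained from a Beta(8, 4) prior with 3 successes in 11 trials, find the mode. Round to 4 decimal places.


Mode = (alpha - 1) / (alpha + beta - 2)
= 10 / 21
= 0.4762

0.4762


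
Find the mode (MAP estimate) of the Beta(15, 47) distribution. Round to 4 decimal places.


For Beta(a,b) with a,b > 1:
Mode = (a-1)/(a+b-2) = (15-1)/(62-2)
= 14/60 = 0.2333

0.2333


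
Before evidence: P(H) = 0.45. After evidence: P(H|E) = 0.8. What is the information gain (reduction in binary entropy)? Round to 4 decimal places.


Prior entropy = 0.9928
Posterior entropy = 0.7219
Information gain = 0.9928 - 0.7219 = 0.2708

0.2708


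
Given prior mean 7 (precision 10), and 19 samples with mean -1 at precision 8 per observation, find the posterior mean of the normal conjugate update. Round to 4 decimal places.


The posterior mean is a precision-weighted average of prior and data.
Post. prec. = 10 + 152 = 162
Post. mean = (70 + -152)/162 = -82/162 = -0.5062

-0.5062


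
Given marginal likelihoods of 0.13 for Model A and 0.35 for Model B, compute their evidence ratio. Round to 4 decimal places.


Ratio = ML(A) / ML(B) = 0.13/0.35
= 0.3714

0.3714


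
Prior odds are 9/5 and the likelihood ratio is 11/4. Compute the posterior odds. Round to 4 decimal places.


Posterior odds = prior odds * likelihood ratio
= (9/5) * (11/4)
= 99 / 20
= 4.95

4.95


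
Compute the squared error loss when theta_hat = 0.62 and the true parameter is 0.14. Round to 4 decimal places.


L = (theta_hat - theta_true)^2
= (0.62 - 0.14)^2
= 0.48^2 = 0.2304

0.2304


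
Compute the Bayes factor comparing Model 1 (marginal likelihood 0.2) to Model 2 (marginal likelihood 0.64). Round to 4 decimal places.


BF12 = marginal likelihood of M1 / marginal likelihood of M2
= 0.2/0.64
= 0.3125

0.3125
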